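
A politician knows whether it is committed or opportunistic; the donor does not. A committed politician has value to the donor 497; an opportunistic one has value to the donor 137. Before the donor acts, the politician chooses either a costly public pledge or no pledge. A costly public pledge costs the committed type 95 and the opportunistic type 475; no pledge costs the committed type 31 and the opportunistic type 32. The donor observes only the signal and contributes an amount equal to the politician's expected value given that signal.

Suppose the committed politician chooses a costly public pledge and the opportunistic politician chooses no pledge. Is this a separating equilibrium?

Yes

If types separate, pledge earns payment 497 and no pledge earns 137.
Committed: pledge gives 497 − 95 = 402; no pledge gives 137 − 31 = 106. No deviation. ✓
Opportunistic: no pledge gives 137 − 32 = 105; pledge gives 497 − 475 = 22. No deviation. ✓
Neither type gains from mimicking the other.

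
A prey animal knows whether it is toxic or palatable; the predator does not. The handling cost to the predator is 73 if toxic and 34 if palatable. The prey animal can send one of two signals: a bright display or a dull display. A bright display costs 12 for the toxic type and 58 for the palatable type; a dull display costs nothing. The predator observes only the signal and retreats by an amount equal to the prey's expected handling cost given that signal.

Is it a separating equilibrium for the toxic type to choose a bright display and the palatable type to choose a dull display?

Under separation the predator infers type exactly: bright display → toxic (pays 73), dull display → palatable (pays 34).
Toxic: bright display gives 73 − 12 = 61; dull display gives 34 − 0 = 34. No deviation. ✓
Palatable: dull display gives 34 − 0 = 34; bright display gives 73 − 58 = 15. No deviation. ✓
Neither type gains from mimicking the other.

Yes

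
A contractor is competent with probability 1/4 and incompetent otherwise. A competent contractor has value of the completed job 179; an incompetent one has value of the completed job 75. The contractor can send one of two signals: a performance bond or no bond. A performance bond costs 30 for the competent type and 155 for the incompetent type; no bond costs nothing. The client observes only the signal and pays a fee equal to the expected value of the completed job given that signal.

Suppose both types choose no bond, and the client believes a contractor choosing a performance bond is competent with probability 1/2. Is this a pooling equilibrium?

On the equilibrium path (no bond) the client holds the prior 1/4 and pays 1/4·179 + 3/4·75 = 101. Off-path (bond) belief 1/2 gives 1/2·179 + 1/2·75 = 127.
Competent: no bond gives 101 − 0 = 101; bond gives 127 − 30 = 97. Stays. ✓
Incompetent: no bond gives 101 − 0 = 101; bond gives 127 − 155 = -28. Stays. ✓
Beliefs are Bayes-consistent on-path and both types best-respond.

Yes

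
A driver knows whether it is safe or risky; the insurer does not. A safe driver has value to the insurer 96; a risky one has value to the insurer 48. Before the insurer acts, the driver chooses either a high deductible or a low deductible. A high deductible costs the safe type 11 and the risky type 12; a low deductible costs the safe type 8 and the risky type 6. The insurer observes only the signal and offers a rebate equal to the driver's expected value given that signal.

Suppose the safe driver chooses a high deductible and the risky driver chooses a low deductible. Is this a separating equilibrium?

Under separation the insurer infers type exactly: high deductible → safe (pays 96), low deductible → risky (pays 48).
Safe: high deductible gives 96 − 11 = 85; low deductible gives 48 − 8 = 40. No deviation. ✓
Risky: low deductible gives 48 − 6 = 42; high deductible gives 96 − 12 = 84. Would deviate. ✗

No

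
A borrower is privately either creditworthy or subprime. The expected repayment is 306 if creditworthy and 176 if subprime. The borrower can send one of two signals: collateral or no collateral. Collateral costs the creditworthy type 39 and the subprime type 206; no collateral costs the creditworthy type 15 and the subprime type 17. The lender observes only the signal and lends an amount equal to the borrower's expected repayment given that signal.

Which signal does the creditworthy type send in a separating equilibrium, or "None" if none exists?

Try creditworthy → collateral, subprime → no collateral:
  Under separation the lender infers type exactly: collateral → creditworthy (pays 306), no collateral → subprime (pays 176).
  Creditworthy: collateral gives 306 − 39 = 267; no collateral gives 176 − 15 = 161. No deviation. ✓
  Subprime: no collateral gives 176 − 17 = 159; collateral gives 306 − 206 = 100. No deviation. ✓
Both hold — the creditworthy type sends collateral.

collateral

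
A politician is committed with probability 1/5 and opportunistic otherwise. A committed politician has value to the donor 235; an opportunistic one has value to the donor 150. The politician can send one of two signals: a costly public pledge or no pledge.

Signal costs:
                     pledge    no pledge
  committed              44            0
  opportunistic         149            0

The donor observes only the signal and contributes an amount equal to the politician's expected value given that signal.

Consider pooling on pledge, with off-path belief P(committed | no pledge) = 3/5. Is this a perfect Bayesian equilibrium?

At the pooled signal (pledge) the donor holds the prior 1/5 and pays 1/5·235 + 4/5·150 = 167. Off-path (no pledge) belief 3/5 gives 3/5·235 + 2/5·150 = 201.
Committed: pledge gives 167 − 44 = 123; no pledge gives 201 − 0 = 201. Deviates. ✗
Opportunistic: pledge gives 167 − 149 = 18; no pledge gives 201 − 0 = 201. Deviates. ✗

No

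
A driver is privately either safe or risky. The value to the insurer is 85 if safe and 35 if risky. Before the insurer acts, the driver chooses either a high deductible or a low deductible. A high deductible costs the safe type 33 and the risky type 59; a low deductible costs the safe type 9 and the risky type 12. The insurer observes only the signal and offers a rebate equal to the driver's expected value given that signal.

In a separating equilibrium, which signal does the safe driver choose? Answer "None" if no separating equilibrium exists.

Try safe → high deductible, risky → low deductible:
  If types separate, high deductible earns payment 85 and low deductible earns 35.
  Safe: high deductible gives 85 − 33 = 52; low deductible gives 35 − 9 = 26. No deviation. ✓
  Risky: low deductible gives 35 − 12 = 23; high deductible gives 85 − 59 = 26. Would deviate. ✗
Try safe → low deductible, risky → high deductible:
  If types separate, low deductible earns payment 85 and high deductible earns 35.
  Safe: low deductible gives 85 − 9 = 76; high deductible gives 35 − 33 = 2. No deviation. ✓
  Risky: high deductible gives 35 − 59 = -24; low deductible gives 85 − 12 = 73. Would deviate. ✗
Neither assignment is incentive-compatible.

None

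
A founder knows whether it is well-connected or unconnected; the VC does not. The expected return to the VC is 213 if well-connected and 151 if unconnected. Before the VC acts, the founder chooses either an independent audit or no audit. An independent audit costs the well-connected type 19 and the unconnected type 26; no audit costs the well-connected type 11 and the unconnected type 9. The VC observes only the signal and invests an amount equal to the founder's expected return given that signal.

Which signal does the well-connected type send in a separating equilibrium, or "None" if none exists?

Try well-connected → audit, unconnected → no audit:
  If types separate, audit earns payment 213 and no audit earns 151.
  Well-connected: audit gives 213 − 19 = 194; no audit gives 151 − 11 = 140. No deviation. ✓
  Unconnected: no audit gives 151 − 9 = 142; audit gives 213 − 26 = 187. Would deviate. ✗
Try well-connected → no audit, unconnected → audit:
  If types separate, no audit earns payment 213 and audit earns 151.
  Well-connected: no audit gives 213 − 11 = 202; audit gives 151 − 19 = 132. No deviation. ✓
  Unconnected: audit gives 151 − 26 = 125; no audit gives 213 − 9 = 204. Would deviate. ✗
Neither assignment is incentive-compatible.

None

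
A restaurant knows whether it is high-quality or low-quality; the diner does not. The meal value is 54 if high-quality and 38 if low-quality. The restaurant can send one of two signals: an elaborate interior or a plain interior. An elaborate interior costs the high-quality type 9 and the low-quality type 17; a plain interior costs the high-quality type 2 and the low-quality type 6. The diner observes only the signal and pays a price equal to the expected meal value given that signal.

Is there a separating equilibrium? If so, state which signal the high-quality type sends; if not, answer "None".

Try high-quality → elaborate interior, low-quality → plain interior:
  If types separate, elaborate interior earns payment 54 and plain interior earns 38.
  High-quality: elaborate interior gives 54 − 9 = 45; plain interior gives 38 − 2 = 36. No deviation. ✓
  Low-quality: plain interior gives 38 − 6 = 32; elaborate interior gives 54 − 17 = 37. Would deviate. ✗
Try high-quality → plain interior, low-quality → elaborate interior:
  If types separate, plain interior earns payment 54 and elaborate interior earns 38.
  High-quality: plain interior gives 54 − 2 = 52; elaborate interior gives 38 − 9 = 29. No deviation. ✓
  Low-quality: elaborate interior gives 38 − 17 = 21; plain interior gives 54 − 6 = 48. Would deviate. ✗
Neither assignment is incentive-compatible.

None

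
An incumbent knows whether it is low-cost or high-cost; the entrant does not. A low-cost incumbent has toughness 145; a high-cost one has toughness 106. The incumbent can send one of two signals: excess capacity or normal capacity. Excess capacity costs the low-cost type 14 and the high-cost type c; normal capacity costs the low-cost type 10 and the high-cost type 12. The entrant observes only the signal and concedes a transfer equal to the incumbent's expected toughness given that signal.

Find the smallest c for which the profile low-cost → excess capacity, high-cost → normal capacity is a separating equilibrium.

Under separation: excess capacity → low-cost (pays 145); normal capacity → high-cost (pays 106).
Low-cost: 145 − 14 = 131 ≥ 106 − 10 = 96. Holds regardless of c. ✓
High-cost: 106 − 12 ≥ 145 − c, so c ≥ 145 − 94 = 51.

51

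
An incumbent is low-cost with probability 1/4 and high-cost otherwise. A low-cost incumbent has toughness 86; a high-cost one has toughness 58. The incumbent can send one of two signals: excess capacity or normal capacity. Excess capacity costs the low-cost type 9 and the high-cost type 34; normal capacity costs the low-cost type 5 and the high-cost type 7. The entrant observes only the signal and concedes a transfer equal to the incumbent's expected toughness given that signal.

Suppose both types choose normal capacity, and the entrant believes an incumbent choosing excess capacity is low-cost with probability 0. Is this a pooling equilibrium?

Yes

On the equilibrium path (normal capacity) the entrant holds the prior 1/4 and pays 1/4·86 + 3/4·58 = 65. Off-path (excess capacity) belief 0 gives 0·86 + 1·58 = 58.
Low-cost: normal capacity gives 65 − 5 = 60; excess capacity gives 58 − 9 = 49. Stays. ✓
High-cost: normal capacity gives 65 − 7 = 58; excess capacity gives 58 − 34 = 24. Stays. ✓
Beliefs are Bayes-consistent on-path and both types best-respond.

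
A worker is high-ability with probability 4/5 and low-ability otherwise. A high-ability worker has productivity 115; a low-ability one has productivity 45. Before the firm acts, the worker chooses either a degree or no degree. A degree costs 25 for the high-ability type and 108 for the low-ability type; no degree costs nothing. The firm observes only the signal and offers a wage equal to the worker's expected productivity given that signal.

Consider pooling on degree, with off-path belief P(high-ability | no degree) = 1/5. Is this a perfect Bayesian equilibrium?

No

On the equilibrium path (degree) the firm holds the prior 4/5 and pays 4/5·115 + 1/5·45 = 101. Off-path (no degree) belief 1/5 gives 1/5·115 + 4/5·45 = 59.
High-ability: degree gives 101 − 25 = 76; no degree gives 59 − 0 = 59. Stays. ✓
Low-ability: degree gives 101 − 108 = -7; no degree gives 59 − 0 = 59. Deviates. ✗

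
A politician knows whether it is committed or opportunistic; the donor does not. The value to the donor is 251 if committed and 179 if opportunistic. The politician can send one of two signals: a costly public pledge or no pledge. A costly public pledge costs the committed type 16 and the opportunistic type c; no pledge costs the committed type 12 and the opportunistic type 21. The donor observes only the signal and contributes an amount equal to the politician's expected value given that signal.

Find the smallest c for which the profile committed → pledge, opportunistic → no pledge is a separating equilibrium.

Under separation: pledge → committed (pays 251); no pledge → opportunistic (pays 179).
Committed: 251 − 16 = 235 ≥ 179 − 12 = 167. Holds regardless of c. ✓
Opportunistic: 179 − 21 ≥ 251 − c, so c ≥ 251 − 158 = 93.

93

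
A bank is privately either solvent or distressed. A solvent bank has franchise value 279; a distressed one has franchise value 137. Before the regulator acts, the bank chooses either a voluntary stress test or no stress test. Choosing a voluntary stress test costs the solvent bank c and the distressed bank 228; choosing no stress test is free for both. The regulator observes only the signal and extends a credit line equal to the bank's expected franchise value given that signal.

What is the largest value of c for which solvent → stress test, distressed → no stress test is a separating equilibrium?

142

Under separation: stress test → solvent (pays 279); no stress test → distressed (pays 137).
Distressed: 137 − 0 = 137 ≥ 279 − 228 = 51. Holds regardless of c. ✓
Solvent: 279 − c ≥ 137 − 0, so c ≤ 279 − 137 = 142.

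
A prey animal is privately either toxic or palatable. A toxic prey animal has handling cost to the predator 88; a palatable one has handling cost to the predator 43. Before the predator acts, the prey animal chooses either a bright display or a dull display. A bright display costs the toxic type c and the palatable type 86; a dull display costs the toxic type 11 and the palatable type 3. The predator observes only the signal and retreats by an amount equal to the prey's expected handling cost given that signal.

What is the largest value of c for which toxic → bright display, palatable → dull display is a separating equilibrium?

56

Under separation: bright display → toxic (pays 88); dull display → palatable (pays 43).
Palatable: 43 − 3 = 40 ≥ 88 − 86 = 2. Holds regardless of c. ✓
Toxic: 88 − c ≥ 43 − 11, so c ≤ 88 − 32 = 56.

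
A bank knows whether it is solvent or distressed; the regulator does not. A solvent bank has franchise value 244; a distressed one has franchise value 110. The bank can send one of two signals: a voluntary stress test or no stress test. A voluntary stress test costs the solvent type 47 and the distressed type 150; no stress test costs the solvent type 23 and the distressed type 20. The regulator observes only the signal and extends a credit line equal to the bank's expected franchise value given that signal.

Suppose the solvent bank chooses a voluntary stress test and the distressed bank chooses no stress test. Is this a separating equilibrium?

No

Under separation the regulator infers type exactly: stress test → solvent (pays 244), no stress test → distressed (pays 110).
Solvent: stress test gives 244 − 47 = 197; no stress test gives 110 − 23 = 87. No deviation. ✓
Distressed: no stress test gives 110 − 20 = 90; stress test gives 244 − 150 = 94. Would deviate. ✗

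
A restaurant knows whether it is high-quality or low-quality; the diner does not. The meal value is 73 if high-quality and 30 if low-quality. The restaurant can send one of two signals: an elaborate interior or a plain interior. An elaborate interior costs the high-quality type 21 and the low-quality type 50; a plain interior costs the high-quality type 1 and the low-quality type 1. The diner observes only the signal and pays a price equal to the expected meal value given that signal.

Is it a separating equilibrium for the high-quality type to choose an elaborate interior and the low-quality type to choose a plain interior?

Yes

If types separate, elaborate interior earns payment 73 and plain interior earns 30.
High-quality: elaborate interior gives 73 − 21 = 52; plain interior gives 30 − 1 = 29. No deviation. ✓
Low-quality: plain interior gives 30 − 1 = 29; elaborate interior gives 73 − 50 = 23. No deviation. ✓
Both incentive constraints hold.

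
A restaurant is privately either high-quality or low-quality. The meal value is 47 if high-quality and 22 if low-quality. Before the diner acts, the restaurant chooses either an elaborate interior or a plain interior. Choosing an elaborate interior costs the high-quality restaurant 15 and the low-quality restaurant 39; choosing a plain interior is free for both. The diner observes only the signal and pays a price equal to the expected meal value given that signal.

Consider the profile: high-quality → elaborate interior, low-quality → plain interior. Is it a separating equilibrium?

If types separate, elaborate interior earns payment 47 and plain interior earns 22.
High-quality: elaborate interior gives 47 − 15 = 32; plain interior gives 22 − 0 = 22. No deviation. ✓
Low-quality: plain interior gives 22 − 0 = 22; elaborate interior gives 47 − 39 = 8. No deviation. ✓
Neither type gains from mimicking the other.

Yes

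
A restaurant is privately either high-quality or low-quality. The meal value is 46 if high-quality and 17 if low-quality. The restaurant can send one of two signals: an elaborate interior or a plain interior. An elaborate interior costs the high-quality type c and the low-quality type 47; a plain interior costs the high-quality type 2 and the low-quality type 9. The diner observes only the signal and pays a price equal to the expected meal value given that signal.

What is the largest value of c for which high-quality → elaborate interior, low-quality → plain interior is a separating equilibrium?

31

Under separation: elaborate interior → high-quality (pays 46); plain interior → low-quality (pays 17).
Low-quality: 17 − 9 = 8 ≥ 46 − 47 = -1. Holds regardless of c. ✓
High-quality: 46 − c ≥ 17 − 2, so c ≤ 46 − 15 = 31.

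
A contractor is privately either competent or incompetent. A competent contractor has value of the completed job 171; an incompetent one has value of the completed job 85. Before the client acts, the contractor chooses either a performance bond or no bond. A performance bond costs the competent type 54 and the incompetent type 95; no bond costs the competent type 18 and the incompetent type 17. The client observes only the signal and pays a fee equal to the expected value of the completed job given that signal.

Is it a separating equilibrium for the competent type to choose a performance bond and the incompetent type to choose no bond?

Under separation the client infers type exactly: bond → competent (pays 171), no bond → incompetent (pays 85).
Competent: bond gives 171 − 54 = 117; no bond gives 85 − 18 = 67. No deviation. ✓
Incompetent: no bond gives 85 − 17 = 68; bond gives 171 − 95 = 76. Would deviate. ✗

No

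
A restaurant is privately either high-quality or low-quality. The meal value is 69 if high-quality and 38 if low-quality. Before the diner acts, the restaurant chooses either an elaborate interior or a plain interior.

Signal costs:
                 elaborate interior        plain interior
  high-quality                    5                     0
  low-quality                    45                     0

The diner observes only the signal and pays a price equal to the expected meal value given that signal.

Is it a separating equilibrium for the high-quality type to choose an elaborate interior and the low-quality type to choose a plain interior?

Yes

If types separate, elaborate interior earns payment 69 and plain interior earns 38.
High-quality: elaborate interior gives 69 − 5 = 64; plain interior gives 38 − 0 = 38. No deviation. ✓
Low-quality: plain interior gives 38 − 0 = 38; elaborate interior gives 69 − 45 = 24. No deviation. ✓
Neither type gains from mimicking the other.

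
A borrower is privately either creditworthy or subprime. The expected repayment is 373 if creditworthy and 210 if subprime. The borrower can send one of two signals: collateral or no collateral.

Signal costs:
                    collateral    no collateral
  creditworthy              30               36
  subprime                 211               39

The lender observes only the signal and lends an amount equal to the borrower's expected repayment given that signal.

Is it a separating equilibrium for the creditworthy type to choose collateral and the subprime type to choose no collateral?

Yes

If types separate, collateral earns payment 373 and no collateral earns 210.
Creditworthy: collateral gives 373 − 30 = 343; no collateral gives 210 − 36 = 174. No deviation. ✓
Subprime: no collateral gives 210 − 39 = 171; collateral gives 373 − 211 = 162. No deviation. ✓
Neither type gains from mimicking the other.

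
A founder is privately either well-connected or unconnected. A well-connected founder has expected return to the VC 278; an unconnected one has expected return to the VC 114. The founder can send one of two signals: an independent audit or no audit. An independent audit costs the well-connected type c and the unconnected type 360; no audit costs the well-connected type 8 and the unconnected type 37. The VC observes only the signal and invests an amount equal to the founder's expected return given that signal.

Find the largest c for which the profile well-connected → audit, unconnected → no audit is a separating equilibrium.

Under separation: audit → well-connected (pays 278); no audit → unconnected (pays 114).
Unconnected: 114 − 37 = 77 ≥ 278 − 360 = -82. Holds regardless of c. ✓
Well-connected: 278 − c ≥ 114 − 8, so c ≤ 278 − 106 = 172.

172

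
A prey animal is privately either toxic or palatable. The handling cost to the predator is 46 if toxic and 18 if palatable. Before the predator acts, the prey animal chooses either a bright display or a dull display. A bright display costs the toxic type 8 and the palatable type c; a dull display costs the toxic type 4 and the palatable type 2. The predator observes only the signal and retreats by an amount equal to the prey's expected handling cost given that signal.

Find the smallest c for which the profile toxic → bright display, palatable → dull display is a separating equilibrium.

Under separation: bright display → toxic (pays 46); dull display → palatable (pays 18).
Toxic: 46 − 8 = 38 ≥ 18 − 4 = 14. Holds regardless of c. ✓
Palatable: 18 − 2 ≥ 46 − c, so c ≥ 46 − 16 = 30.

30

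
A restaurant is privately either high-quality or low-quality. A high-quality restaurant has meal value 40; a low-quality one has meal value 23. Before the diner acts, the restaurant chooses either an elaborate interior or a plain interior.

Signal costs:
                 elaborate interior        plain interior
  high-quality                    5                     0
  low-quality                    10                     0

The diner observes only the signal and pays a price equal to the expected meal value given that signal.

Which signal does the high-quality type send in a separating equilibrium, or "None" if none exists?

Try high-quality → elaborate interior, low-quality → plain interior:
  Under separation the diner infers type exactly: elaborate interior → high-quality (pays 40), plain interior → low-quality (pays 23).
  High-quality: elaborate interior gives 40 − 5 = 35; plain interior gives 23 − 0 = 23. No deviation. ✓
  Low-quality: plain interior gives 23 − 0 = 23; elaborate interior gives 40 − 10 = 30. Would deviate. ✗
Try high-quality → plain interior, low-quality → elaborate interior:
  Under separation the diner infers type exactly: plain interior → high-quality (pays 40), elaborate interior → low-quality (pays 23).
  High-quality: plain interior gives 40 − 0 = 40; elaborate interior gives 23 − 5 = 18. No deviation. ✓
  Low-quality: elaborate interior gives 23 − 10 = 13; plain interior gives 40 − 0 = 40. Would deviate. ✗
Neither assignment is incentive-compatible.

None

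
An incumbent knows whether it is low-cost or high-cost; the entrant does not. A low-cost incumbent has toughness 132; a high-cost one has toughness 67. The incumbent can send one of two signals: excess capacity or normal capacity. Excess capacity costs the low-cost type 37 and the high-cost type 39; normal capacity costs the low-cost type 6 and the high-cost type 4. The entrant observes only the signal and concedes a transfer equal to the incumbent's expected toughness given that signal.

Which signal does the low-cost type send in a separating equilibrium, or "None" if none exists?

Try low-cost → excess capacity, high-cost → normal capacity:
  If types separate, excess capacity earns payment 132 and normal capacity earns 67.
  Low-cost: excess capacity gives 132 − 37 = 95; normal capacity gives 67 − 6 = 61. No deviation. ✓
  High-cost: normal capacity gives 67 − 4 = 63; excess capacity gives 132 − 39 = 93. Would deviate. ✗
Try low-cost → normal capacity, high-cost → excess capacity:
  If types separate, normal capacity earns payment 132 and excess capacity earns 67.
  Low-cost: normal capacity gives 132 − 6 = 126; excess capacity gives 67 − 37 = 30. No deviation. ✓
  High-cost: excess capacity gives 67 − 39 = 28; normal capacity gives 132 − 4 = 128. Would deviate. ✗
Neither assignment is incentive-compatible.

None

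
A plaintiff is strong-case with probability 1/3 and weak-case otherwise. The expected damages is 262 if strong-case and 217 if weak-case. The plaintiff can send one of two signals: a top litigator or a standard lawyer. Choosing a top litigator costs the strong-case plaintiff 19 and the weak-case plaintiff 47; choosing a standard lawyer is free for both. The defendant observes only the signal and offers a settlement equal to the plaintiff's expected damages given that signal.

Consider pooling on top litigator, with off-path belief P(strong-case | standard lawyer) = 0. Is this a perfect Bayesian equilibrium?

At the pooled signal (top litigator) the defendant holds the prior 1/3 and pays 1/3·262 + 2/3·217 = 232. Off-path (standard lawyer) belief 0 gives 0·262 + 1·217 = 217.
Strong-case: top litigator gives 232 − 19 = 213; standard lawyer gives 217 − 0 = 217. Deviates. ✗
Weak-case: top litigator gives 232 − 47 = 185; standard lawyer gives 217 − 0 = 217. Deviates. ✗

No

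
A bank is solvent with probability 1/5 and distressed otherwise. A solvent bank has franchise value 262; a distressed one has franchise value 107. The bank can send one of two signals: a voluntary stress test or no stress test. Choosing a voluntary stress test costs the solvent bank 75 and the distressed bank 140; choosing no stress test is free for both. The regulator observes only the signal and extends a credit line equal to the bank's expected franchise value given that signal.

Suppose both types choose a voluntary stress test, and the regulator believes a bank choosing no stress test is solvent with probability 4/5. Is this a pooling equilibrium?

No

On the equilibrium path (stress test) the regulator holds the prior 1/5 and pays 1/5·262 + 4/5·107 = 138. Off-path (no stress test) belief 4/5 gives 4/5·262 + 1/5·107 = 231.
Solvent: stress test gives 138 − 75 = 63; no stress test gives 231 − 0 = 231. Deviates. ✗
Distressed: stress test gives 138 − 140 = -2; no stress test gives 231 − 0 = 231. Deviates. ✗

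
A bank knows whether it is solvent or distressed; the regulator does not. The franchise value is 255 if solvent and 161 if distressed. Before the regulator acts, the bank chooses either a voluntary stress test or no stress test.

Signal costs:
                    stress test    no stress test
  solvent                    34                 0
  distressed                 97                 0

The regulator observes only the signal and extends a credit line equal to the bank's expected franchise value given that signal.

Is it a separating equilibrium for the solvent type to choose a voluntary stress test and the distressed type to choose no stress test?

Under separation the regulator infers type exactly: stress test → solvent (pays 255), no stress test → distressed (pays 161).
Solvent: stress test gives 255 − 34 = 221; no stress test gives 161 − 0 = 161. No deviation. ✓
Distressed: no stress test gives 161 − 0 = 161; stress test gives 255 − 97 = 158. No deviation. ✓
Both incentive constraints hold.

Yes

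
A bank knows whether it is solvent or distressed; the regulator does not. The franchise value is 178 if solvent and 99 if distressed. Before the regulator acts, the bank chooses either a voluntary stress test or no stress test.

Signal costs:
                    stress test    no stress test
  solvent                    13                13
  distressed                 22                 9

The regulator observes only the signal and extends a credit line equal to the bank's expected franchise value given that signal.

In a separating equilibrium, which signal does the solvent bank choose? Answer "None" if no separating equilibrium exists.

None

Try solvent → stress test, distressed → no stress test:
  If types separate, stress test earns payment 178 and no stress test earns 99.
  Solvent: stress test gives 178 − 13 = 165; no stress test gives 99 − 13 = 86. No deviation. ✓
  Distressed: no stress test gives 99 − 9 = 90; stress test gives 178 − 22 = 156. Would deviate. ✗
Try solvent → no stress test, distressed → stress test:
  If types separate, no stress test earns payment 178 and stress test earns 99.
  Solvent: no stress test gives 178 − 13 = 165; stress test gives 99 − 13 = 86. No deviation. ✓
  Distressed: stress test gives 99 − 22 = 77; no stress test gives 178 − 9 = 169. Would deviate. ✗
Neither assignment is incentive-compatible.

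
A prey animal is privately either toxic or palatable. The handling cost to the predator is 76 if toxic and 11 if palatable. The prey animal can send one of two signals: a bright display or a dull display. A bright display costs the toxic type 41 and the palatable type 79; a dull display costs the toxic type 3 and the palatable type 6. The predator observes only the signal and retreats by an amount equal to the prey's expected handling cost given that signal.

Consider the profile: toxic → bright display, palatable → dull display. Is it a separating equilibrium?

Yes

If types separate, bright display earns payment 76 and dull display earns 11.
Toxic: bright display gives 76 − 41 = 35; dull display gives 11 − 3 = 8. No deviation. ✓
Palatable: dull display gives 11 − 6 = 5; bright display gives 76 − 79 = -3. No deviation. ✓
Both incentive constraints hold.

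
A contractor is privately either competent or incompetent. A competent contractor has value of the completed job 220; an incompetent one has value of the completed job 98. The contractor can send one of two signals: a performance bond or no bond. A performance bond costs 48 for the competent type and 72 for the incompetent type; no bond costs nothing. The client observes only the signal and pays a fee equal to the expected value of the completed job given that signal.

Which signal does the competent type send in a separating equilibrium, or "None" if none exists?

Try competent → bond, incompetent → no bond:
  If types separate, bond earns payment 220 and no bond earns 98.
  Competent: bond gives 220 − 48 = 172; no bond gives 98 − 0 = 98. No deviation. ✓
  Incompetent: no bond gives 98 − 0 = 98; bond gives 220 − 72 = 148. Would deviate. ✗
Try competent → no bond, incompetent → bond:
  If types separate, no bond earns payment 220 and bond earns 98.
  Competent: no bond gives 220 − 0 = 220; bond gives 98 − 48 = 50. No deviation. ✓
  Incompetent: bond gives 98 − 72 = 26; no bond gives 220 − 0 = 220. Would deviate. ✗
Neither assignment is incentive-compatible.

None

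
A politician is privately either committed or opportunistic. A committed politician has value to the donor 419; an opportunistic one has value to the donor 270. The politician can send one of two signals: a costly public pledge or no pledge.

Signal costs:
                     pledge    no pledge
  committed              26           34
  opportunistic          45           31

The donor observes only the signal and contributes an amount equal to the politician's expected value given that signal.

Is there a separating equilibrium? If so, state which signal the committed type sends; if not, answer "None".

Try committed → pledge, opportunistic → no pledge:
  If types separate, pledge earns payment 419 and no pledge earns 270.
  Committed: pledge gives 419 − 26 = 393; no pledge gives 270 − 34 = 236. No deviation. ✓
  Opportunistic: no pledge gives 270 − 31 = 239; pledge gives 419 − 45 = 374. Would deviate. ✗
Try committed → no pledge, opportunistic → pledge:
  If types separate, no pledge earns payment 419 and pledge earns 270.
  Committed: no pledge gives 419 − 34 = 385; pledge gives 270 − 26 = 244. No deviation. ✓
  Opportunistic: pledge gives 270 − 45 = 225; no pledge gives 419 − 31 = 388. Would deviate. ✗
Neither assignment is incentive-compatible.

None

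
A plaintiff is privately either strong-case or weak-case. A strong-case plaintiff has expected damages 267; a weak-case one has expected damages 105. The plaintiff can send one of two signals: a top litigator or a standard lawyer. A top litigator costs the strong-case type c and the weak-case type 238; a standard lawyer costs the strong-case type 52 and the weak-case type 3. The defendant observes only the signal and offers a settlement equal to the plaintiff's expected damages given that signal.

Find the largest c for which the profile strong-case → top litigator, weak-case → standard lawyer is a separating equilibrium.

Under separation: top litigator → strong-case (pays 267); standard lawyer → weak-case (pays 105).
Weak-case: 105 − 3 = 102 ≥ 267 − 238 = 29. Holds regardless of c. ✓
Strong-case: 267 − c ≥ 105 − 52, so c ≤ 267 − 53 = 214.

214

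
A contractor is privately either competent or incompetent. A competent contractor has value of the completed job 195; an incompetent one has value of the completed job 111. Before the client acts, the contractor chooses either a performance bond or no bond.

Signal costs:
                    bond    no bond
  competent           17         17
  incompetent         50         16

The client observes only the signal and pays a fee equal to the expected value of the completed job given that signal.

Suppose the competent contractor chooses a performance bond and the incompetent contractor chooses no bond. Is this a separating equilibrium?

Under separation the client infers type exactly: bond → competent (pays 195), no bond → incompetent (pays 111).
Competent: bond gives 195 − 17 = 178; no bond gives 111 − 17 = 94. No deviation. ✓
Incompetent: no bond gives 111 − 16 = 95; bond gives 195 − 50 = 145. Would deviate. ✗

No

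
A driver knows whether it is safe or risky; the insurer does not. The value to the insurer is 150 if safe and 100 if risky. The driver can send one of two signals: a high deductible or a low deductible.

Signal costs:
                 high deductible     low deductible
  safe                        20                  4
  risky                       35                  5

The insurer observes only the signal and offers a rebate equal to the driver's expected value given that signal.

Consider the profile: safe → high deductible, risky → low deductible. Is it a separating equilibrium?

No

Under separation the insurer infers type exactly: high deductible → safe (pays 150), low deductible → risky (pays 100).
Safe: high deductible gives 150 − 20 = 130; low deductible gives 100 − 4 = 96. No deviation. ✓
Risky: low deductible gives 100 − 5 = 95; high deductible gives 150 − 35 = 115. Would deviate. ✗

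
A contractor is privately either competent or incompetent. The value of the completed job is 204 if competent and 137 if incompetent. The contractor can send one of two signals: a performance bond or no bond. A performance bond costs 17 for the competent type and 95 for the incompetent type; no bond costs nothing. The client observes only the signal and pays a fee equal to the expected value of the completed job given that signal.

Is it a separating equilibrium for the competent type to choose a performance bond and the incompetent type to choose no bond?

Yes

Under separation the client infers type exactly: bond → competent (pays 204), no bond → incompetent (pays 137).
Competent: bond gives 204 − 17 = 187; no bond gives 137 − 0 = 137. No deviation. ✓
Incompetent: no bond gives 137 − 0 = 137; bond gives 204 − 95 = 109. No deviation. ✓
Neither type gains from mimicking the other.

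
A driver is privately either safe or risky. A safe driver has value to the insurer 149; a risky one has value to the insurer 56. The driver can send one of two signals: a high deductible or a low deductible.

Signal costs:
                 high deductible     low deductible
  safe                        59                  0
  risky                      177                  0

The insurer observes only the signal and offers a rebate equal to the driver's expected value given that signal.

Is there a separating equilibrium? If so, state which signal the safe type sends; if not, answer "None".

Try safe → high deductible, risky → low deductible:
  If types separate, high deductible earns payment 149 and low deductible earns 56.
  Safe: high deductible gives 149 − 59 = 90; low deductible gives 56 − 0 = 56. No deviation. ✓
  Risky: low deductible gives 56 − 0 = 56; high deductible gives 149 − 177 = -28. No deviation. ✓
Both hold — the safe type sends high deductible.

high deductible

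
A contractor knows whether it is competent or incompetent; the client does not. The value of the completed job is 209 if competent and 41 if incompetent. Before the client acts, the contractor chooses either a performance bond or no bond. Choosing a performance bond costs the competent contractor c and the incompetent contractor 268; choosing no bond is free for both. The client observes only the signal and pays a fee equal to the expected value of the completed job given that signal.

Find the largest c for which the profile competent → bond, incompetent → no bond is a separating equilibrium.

168

Under separation: bond → competent (pays 209); no bond → incompetent (pays 41).
Incompetent: 41 − 0 = 41 ≥ 209 − 268 = -59. Holds regardless of c. ✓
Competent: 209 − c ≥ 41 − 0, so c ≤ 209 − 41 = 168.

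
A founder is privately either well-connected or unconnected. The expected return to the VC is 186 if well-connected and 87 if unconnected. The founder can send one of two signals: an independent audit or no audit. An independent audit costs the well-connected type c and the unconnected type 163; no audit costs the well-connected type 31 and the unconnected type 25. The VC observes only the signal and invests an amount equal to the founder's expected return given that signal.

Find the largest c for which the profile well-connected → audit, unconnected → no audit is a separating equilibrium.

Under separation: audit → well-connected (pays 186); no audit → unconnected (pays 87).
Unconnected: 87 − 25 = 62 ≥ 186 − 163 = 23. Holds regardless of c. ✓
Well-connected: 186 − c ≥ 87 − 31, so c ≤ 186 − 56 = 130.

130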